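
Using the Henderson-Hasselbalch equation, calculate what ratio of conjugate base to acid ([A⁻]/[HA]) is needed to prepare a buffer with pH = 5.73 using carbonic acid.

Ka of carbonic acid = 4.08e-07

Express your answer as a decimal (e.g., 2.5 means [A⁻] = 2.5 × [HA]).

pKa = -log(4.08e-07) = 6.3893. pH = pKa + log([A⁻]/[HA]), so log([A⁻]/[HA]) = pH − pKa = 5.73 − 6.3893 = -0.6593. [A⁻]/[HA] = 10^(-0.6593) = 0.219

[A⁻]/[HA] = 0.219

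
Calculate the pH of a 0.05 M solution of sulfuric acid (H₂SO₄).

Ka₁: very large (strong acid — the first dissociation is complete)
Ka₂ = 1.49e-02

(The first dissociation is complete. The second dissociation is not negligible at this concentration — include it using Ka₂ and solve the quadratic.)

First dissociation is complete: [H⁺]₀ = [HSO₄⁻]₀ = C = 0.05 M. Second dissociation HSO₄⁻ ⇌ H⁺ + SO₄²⁻: let x = [SO₄²⁻]. Ka₂ = (C + x)·x / (C − x) = 1.49e-02 → x² + (C + Ka₂)·x − Ka₂·C = 0 → x² + 0.06490·x − 7.450e-04 = 0. x = (−0.06490 + √(0.06490² + 4 × 7.450e-04)) / 2 = 9.9529e-03 M. [H⁺] = C + x = 0.05 + 9.9529e-03 = 5.9953e-02 M. pH = -log(5.9953e-02) = 1.22.

pH = 1.22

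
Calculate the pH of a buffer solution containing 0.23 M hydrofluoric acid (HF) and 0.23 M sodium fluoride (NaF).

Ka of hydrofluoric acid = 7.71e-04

pKa = -log(7.71e-04) = 3.11. pH = pKa + log([A⁻]/[HA]) = 3.11 + log(0.23/0.23)

pH = 3.11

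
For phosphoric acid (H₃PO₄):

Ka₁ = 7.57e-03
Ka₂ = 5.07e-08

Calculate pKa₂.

pKa₂ = -log(Ka₂) = -log(5.07e-08) = 7.29.

pK_{a2} = 7.29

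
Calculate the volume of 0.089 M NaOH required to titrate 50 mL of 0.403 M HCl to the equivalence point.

At equivalence: moles acid = moles base. moles HCl = 0.403 × 50/1000 = 0.02015 mol. V_base = moles / 0.089 × 1000 = 226.4 mL.

V_{base} = 226.4 mL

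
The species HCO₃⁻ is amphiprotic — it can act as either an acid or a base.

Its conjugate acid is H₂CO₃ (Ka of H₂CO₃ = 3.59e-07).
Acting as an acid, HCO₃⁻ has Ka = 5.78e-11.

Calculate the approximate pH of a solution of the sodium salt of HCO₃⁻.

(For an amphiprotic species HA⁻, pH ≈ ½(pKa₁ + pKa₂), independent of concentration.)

pKa₁ = -log(3.59e-07) = 6.44; pKa₂ = -log(5.78e-11) = 10.24. For an amphiprotic species, pH ≈ ½(pKa₁ + pKa₂) = ½(6.44 + 10.24) = 8.34.

pH = 8.34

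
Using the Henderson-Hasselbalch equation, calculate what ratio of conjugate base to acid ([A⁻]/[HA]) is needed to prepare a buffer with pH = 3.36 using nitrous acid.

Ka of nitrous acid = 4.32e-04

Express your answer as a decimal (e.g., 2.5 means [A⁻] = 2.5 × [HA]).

pKa = -log(4.32e-04) = 3.3645. pH = pKa + log([A⁻]/[HA]), so log([A⁻]/[HA]) = pH − pKa = 3.36 − 3.3645 = -0.0045. [A⁻]/[HA] = 10^(-0.0045) = 0.990

[A⁻]/[HA] = 0.990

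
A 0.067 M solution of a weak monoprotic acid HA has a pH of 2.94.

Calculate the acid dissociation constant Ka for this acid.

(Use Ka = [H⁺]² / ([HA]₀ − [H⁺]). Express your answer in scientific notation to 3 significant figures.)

[H⁺] = 10^(−pH) = 10^(−2.94) = 1.148e-03 M. For HA ⇌ H⁺ + A⁻, Ka = [H⁺][A⁻]/[HA] = [H⁺]² / ([HA]₀ − [H⁺]) = (1.148e-03)² / (0.067 − 1.148e-03) = 2.00e-05.

K_a = 2.00e-05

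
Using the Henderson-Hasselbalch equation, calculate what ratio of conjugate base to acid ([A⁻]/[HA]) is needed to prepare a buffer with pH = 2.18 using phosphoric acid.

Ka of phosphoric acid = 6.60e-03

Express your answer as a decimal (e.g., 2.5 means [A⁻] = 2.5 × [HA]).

pKa = -log(6.60e-03) = 2.1805. pH = pKa + log([A⁻]/[HA]), so log([A⁻]/[HA]) = pH − pKa = 2.18 − 2.1805 = -0.0005. [A⁻]/[HA] = 10^(-0.0005) = 0.999

[A⁻]/[HA] = 0.999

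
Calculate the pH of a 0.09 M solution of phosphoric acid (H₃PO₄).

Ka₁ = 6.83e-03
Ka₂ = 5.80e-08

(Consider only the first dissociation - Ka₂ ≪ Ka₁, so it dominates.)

First dissociation dominates. From Ka₁ = [H⁺][HA⁻]/[H₂A], x² + Ka₁·x − Ka₁·C = 0 with C = 0.09 M and Ka₁ = 6.83e-03. Solving: [H⁺] = (−Ka₁ + √(Ka₁² + 4·Ka₁·C)) / 2 = 2.1612e-02 M. pH = -log(2.1612e-02) = 1.67.

pH = 1.67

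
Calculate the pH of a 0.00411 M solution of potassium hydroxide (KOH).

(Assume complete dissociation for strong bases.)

[OH⁻] = 0.00411 M for strong base. pOH = -log[OH⁻] = 2.39, pH = 14 - pOH

pH = 11.61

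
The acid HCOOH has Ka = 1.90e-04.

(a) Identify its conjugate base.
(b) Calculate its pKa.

(a) The conjugate base is formed by removing one H⁺ from HCOOH, giving HCOO⁻. (b) pKa = -log(Ka) = -log(1.90e-04) = 3.72.

Conjugate base: HCOO⁻; pK_a = 3.72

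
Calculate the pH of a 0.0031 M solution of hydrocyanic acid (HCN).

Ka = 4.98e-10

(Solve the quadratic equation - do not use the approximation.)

x² + Ka×x - Ka×C = 0. Using quadratic formula: [H⁺] = 1.2422e-06

pH = 5.91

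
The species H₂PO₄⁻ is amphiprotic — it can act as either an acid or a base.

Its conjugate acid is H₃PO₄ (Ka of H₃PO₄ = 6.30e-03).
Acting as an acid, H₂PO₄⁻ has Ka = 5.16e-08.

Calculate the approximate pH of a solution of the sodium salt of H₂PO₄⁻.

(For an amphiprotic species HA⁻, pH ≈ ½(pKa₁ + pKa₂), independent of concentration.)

pKa₁ = -log(6.30e-03) = 2.20; pKa₂ = -log(5.16e-08) = 7.29. For an amphiprotic species, pH ≈ ½(pKa₁ + pKa₂) = ½(2.20 + 7.29) = 4.74.

pH = 4.74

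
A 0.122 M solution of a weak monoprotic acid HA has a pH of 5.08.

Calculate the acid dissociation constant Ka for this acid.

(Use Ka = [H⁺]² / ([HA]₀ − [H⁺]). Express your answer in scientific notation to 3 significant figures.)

[H⁺] = 10^(−pH) = 10^(−5.08) = 8.318e-06 M. For HA ⇌ H⁺ + A⁻, Ka = [H⁺][A⁻]/[HA] = [H⁺]² / ([HA]₀ − [H⁺]) = (8.318e-06)² / (0.122 − 8.318e-06) = 5.67e-10.

K_a = 5.67e-10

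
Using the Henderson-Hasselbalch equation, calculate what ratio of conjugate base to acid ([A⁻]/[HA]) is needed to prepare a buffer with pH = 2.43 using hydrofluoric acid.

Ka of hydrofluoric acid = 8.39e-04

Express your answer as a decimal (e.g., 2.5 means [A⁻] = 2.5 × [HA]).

pKa = -log(8.39e-04) = 3.0762. pH = pKa + log([A⁻]/[HA]), so log([A⁻]/[HA]) = pH − pKa = 2.43 − 3.0762 = -0.6462. [A⁻]/[HA] = 10^(-0.6462) = 0.226

[A⁻]/[HA] = 0.226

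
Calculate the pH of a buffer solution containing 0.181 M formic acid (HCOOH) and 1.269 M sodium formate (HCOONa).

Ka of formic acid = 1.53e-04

pKa = -log(1.53e-04) = 3.82. pH = pKa + log([A⁻]/[HA]) = 3.82 + log(1.269/0.181)

pH = 4.66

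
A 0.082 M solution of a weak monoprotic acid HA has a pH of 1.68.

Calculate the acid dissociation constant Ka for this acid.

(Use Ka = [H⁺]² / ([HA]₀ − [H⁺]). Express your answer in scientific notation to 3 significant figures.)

[H⁺] = 10^(−pH) = 10^(−1.68) = 2.089e-02 M. For HA ⇌ H⁺ + A⁻, Ka = [H⁺][A⁻]/[HA] = [H⁺]² / ([HA]₀ − [H⁺]) = (2.089e-02)² / (0.082 − 2.089e-02) = 7.14e-03.

K_a = 7.14e-03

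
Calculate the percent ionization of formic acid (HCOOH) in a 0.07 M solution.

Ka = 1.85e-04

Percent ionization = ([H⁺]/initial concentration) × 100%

Using Ka equilibrium: x² + Ka×x - Ka×C = 0. Solving: [H⁺] = 3.5073e-03. Percent = (3.5073e-03/0.07) × 100

Percent ionization = 5.01%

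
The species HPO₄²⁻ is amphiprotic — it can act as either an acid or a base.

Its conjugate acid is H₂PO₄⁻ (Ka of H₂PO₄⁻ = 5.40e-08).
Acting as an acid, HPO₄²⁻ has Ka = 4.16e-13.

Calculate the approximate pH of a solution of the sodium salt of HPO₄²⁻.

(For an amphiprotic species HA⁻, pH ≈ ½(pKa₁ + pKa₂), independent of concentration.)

pKa₁ = -log(5.40e-08) = 7.27; pKa₂ = -log(4.16e-13) = 12.38. For an amphiprotic species, pH ≈ ½(pKa₁ + pKa₂) = ½(7.27 + 12.38) = 9.82.

pH = 9.82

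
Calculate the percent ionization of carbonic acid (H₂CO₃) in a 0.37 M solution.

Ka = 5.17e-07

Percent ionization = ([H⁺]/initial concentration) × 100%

Using Ka equilibrium: x² + Ka×x - Ka×C = 0. Solving: [H⁺] = 4.3711e-04. Percent = (4.3711e-04/0.37) × 100

Percent ionization = 0.118%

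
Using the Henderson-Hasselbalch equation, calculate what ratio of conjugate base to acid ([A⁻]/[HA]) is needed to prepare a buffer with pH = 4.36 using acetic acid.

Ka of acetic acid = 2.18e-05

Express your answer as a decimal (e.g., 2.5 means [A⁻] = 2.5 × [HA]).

pKa = -log(2.18e-05) = 4.6615. pH = pKa + log([A⁻]/[HA]), so log([A⁻]/[HA]) = pH − pKa = 4.36 − 4.6615 = -0.3015. [A⁻]/[HA] = 10^(-0.3015) = 0.499

[A⁻]/[HA] = 0.499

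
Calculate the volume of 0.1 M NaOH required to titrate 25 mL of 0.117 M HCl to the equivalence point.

At equivalence: moles acid = moles base. moles HCl = 0.117 × 25/1000 = 0.002925 mol. V_base = moles / 0.1 × 1000 = 29.2 mL.

V_{base} = 29.2 mL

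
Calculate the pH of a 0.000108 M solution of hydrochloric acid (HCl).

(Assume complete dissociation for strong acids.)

[H⁺] = 0.000108 M for strong acid. pH = -log[H⁺] = -log(0.000108)

pH = 3.97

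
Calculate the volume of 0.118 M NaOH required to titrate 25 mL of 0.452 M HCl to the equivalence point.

At equivalence: moles acid = moles base. moles HCl = 0.452 × 25/1000 = 0.0113 mol. V_base = moles / 0.118 × 1000 = 95.8 mL.

V_{base} = 95.8 mL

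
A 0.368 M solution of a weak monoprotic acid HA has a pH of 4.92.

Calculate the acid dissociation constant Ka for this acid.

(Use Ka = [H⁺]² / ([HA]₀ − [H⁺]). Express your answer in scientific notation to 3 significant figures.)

[H⁺] = 10^(−pH) = 10^(−4.92) = 1.202e-05 M. For HA ⇌ H⁺ + A⁻, Ka = [H⁺][A⁻]/[HA] = [H⁺]² / ([HA]₀ − [H⁺]) = (1.202e-05)² / (0.368 − 1.202e-05) = 3.93e-10.

K_a = 3.93e-10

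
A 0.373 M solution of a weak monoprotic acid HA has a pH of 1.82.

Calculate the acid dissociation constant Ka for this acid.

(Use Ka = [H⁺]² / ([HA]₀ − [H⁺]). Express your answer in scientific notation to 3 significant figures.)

[H⁺] = 10^(−pH) = 10^(−1.82) = 1.514e-02 M. For HA ⇌ H⁺ + A⁻, Ka = [H⁺][A⁻]/[HA] = [H⁺]² / ([HA]₀ − [H⁺]) = (1.514e-02)² / (0.373 − 1.514e-02) = 6.40e-04.

K_a = 6.40e-04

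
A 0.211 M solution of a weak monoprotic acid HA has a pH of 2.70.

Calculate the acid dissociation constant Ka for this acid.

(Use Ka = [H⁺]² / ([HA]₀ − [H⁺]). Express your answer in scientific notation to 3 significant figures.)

[H⁺] = 10^(−pH) = 10^(−2.70) = 1.995e-03 M. For HA ⇌ H⁺ + A⁻, Ka = [H⁺][A⁻]/[HA] = [H⁺]² / ([HA]₀ − [H⁺]) = (1.995e-03)² / (0.211 − 1.995e-03) = 1.90e-05.

K_a = 1.90e-05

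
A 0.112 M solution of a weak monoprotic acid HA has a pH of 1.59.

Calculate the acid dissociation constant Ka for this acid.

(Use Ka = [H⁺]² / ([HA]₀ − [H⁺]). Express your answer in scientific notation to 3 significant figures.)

[H⁺] = 10^(−pH) = 10^(−1.59) = 2.570e-02 M. For HA ⇌ H⁺ + A⁻, Ka = [H⁺][A⁻]/[HA] = [H⁺]² / ([HA]₀ − [H⁺]) = (2.570e-02)² / (0.112 − 2.570e-02) = 7.66e-03.

K_a = 7.66e-03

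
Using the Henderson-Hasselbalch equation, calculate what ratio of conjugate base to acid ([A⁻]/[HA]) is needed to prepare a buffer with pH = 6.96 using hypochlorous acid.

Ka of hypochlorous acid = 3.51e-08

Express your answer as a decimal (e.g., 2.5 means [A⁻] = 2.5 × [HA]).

pKa = -log(3.51e-08) = 7.4547. pH = pKa + log([A⁻]/[HA]), so log([A⁻]/[HA]) = pH − pKa = 6.96 − 7.4547 = -0.4947. [A⁻]/[HA] = 10^(-0.4947) = 0.320

[A⁻]/[HA] = 0.320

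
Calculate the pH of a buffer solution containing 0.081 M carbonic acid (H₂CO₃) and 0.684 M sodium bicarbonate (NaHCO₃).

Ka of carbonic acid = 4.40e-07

pKa = -log(4.40e-07) = 6.36. pH = pKa + log([A⁻]/[HA]) = 6.36 + log(0.684/0.081)

pH = 7.28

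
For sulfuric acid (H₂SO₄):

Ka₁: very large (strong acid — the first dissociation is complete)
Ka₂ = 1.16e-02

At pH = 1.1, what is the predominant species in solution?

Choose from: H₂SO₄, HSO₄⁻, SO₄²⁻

The first dissociation is complete, so H₂SO₄ itself is never the predominant species in water; pKa₂ = -log(1.16e-02) = 1.94. For a polyprotic acid the predominant species crosses at each pKa: below pKa_n the protonated form dominates, above it the deprotonated form does. At pH = 1.1, the predominant species is HSO₄⁻.

HSO₄⁻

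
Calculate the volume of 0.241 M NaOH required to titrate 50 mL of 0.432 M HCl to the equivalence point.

At equivalence: moles acid = moles base. moles HCl = 0.432 × 50/1000 = 0.0216 mol. V_base = moles / 0.241 × 1000 = 89.6 mL.

V_{base} = 89.6 mL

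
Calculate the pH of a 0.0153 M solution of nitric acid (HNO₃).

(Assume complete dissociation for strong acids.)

[H⁺] = 0.0153 M for strong acid. pH = -log[H⁺] = -log(0.0153)

pH = 1.82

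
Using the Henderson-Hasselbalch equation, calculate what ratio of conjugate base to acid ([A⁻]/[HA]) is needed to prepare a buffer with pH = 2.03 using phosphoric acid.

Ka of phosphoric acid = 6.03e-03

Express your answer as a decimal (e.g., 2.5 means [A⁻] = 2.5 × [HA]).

pKa = -log(6.03e-03) = 2.2197. pH = pKa + log([A⁻]/[HA]), so log([A⁻]/[HA]) = pH − pKa = 2.03 − 2.2197 = -0.1897. [A⁻]/[HA] = 10^(-0.1897) = 0.646

[A⁻]/[HA] = 0.646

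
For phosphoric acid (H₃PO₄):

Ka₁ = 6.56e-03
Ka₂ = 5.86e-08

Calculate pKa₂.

pKa₂ = -log(Ka₂) = -log(5.86e-08) = 7.23.

pK_{a2} = 7.23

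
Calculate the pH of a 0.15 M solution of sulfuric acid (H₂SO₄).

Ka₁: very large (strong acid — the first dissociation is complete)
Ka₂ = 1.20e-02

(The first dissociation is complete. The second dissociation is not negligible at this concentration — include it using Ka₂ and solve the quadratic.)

First dissociation is complete: [H⁺]₀ = [HSO₄⁻]₀ = C = 0.15 M. Second dissociation HSO₄⁻ ⇌ H⁺ + SO₄²⁻: let x = [SO₄²⁻]. Ka₂ = (C + x)·x / (C − x) = 1.20e-02 → x² + (C + Ka₂)·x − Ka₂·C = 0 → x² + 0.16200·x − 1.800e-03 = 0. x = (−0.16200 + √(0.16200² + 4 × 1.800e-03)) / 2 = 1.0439e-02 M. [H⁺] = C + x = 0.15 + 1.0439e-02 = 1.6044e-01 M. pH = -log(1.6044e-01) = 0.79.

pH = 0.79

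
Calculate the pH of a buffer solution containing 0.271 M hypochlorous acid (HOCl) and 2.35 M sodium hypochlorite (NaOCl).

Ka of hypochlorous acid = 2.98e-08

pKa = -log(2.98e-08) = 7.53. pH = pKa + log([A⁻]/[HA]) = 7.53 + log(2.35/0.271)

pH = 8.46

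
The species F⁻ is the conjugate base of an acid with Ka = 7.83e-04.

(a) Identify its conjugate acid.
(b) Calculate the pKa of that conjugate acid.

(a) The conjugate acid is formed by adding one H⁺ to F⁻, giving HF. (b) pKa = -log(Ka) = -log(7.83e-04) = 3.11.

Conjugate acid: HF; pK_a = 3.11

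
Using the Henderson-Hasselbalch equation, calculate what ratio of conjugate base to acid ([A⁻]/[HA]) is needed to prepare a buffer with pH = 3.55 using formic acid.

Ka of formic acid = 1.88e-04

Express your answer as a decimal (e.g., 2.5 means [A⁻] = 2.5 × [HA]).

pKa = -log(1.88e-04) = 3.7258. pH = pKa + log([A⁻]/[HA]), so log([A⁻]/[HA]) = pH − pKa = 3.55 − 3.7258 = -0.1758. [A⁻]/[HA] = 10^(-0.1758) = 0.667

[A⁻]/[HA] = 0.667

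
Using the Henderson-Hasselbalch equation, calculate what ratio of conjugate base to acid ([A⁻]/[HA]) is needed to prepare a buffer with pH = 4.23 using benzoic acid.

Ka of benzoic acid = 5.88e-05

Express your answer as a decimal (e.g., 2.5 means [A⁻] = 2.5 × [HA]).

pKa = -log(5.88e-05) = 4.2306. pH = pKa + log([A⁻]/[HA]), so log([A⁻]/[HA]) = pH − pKa = 4.23 − 4.2306 = -0.0006. [A⁻]/[HA] = 10^(-0.0006) = 0.999

[A⁻]/[HA] = 0.999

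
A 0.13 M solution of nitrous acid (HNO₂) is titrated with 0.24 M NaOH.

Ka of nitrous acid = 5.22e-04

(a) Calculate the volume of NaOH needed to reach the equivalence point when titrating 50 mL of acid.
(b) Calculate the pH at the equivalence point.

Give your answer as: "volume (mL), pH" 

moles acid = 0.13 × 50/1000 = 0.0065 mol; V_base = moles/0.24 × 1000 = 27.1 mL. At equivalence only the conjugate base is present: [A⁻] = 0.0065/0.077 = 8.4324e-02 M. Kb = Kw/Ka = 1.92e-11; [OH⁻] = √(Kb × [A⁻]) = 1.2710e-06; pOH = 5.90; pH = 14 - pOH = 8.10.

V = 27.1 mL, pH = 8.10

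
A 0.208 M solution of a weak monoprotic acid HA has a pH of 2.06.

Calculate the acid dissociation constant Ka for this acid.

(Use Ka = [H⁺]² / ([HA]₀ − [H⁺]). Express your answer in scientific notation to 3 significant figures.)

[H⁺] = 10^(−pH) = 10^(−2.06) = 8.710e-03 M. For HA ⇌ H⁺ + A⁻, Ka = [H⁺][A⁻]/[HA] = [H⁺]² / ([HA]₀ − [H⁺]) = (8.710e-03)² / (0.208 − 8.710e-03) = 3.81e-04.

K_a = 3.81e-04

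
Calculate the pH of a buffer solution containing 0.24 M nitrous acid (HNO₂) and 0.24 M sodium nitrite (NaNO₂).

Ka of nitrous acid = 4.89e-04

pKa = -log(4.89e-04) = 3.31. pH = pKa + log([A⁻]/[HA]) = 3.31 + log(0.24/0.24)

pH = 3.31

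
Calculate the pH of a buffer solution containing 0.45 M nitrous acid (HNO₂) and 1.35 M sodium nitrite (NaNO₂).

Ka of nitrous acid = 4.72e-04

pKa = -log(4.72e-04) = 3.33. pH = pKa + log([A⁻]/[HA]) = 3.33 + log(1.35/0.45)

pH = 3.80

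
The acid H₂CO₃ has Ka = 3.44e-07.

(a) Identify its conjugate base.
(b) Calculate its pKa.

(a) The conjugate base is formed by removing one H⁺ from H₂CO₃, giving HCO₃⁻. (b) pKa = -log(Ka) = -log(3.44e-07) = 6.46.

Conjugate base: HCO₃⁻; pK_a = 6.46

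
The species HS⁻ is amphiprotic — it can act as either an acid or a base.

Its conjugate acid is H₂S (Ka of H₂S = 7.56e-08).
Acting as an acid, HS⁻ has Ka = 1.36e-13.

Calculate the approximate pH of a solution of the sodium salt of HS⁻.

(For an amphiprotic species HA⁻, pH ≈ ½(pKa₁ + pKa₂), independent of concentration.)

pKa₁ = -log(7.56e-08) = 7.12; pKa₂ = -log(1.36e-13) = 12.87. For an amphiprotic species, pH ≈ ½(pKa₁ + pKa₂) = ½(7.12 + 12.87) = 9.99.

pH = 9.99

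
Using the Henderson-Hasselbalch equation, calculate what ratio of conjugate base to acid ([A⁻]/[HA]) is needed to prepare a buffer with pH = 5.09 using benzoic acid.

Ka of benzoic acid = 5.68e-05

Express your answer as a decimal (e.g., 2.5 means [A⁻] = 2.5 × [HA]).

pKa = -log(5.68e-05) = 4.2457. pH = pKa + log([A⁻]/[HA]), so log([A⁻]/[HA]) = pH − pKa = 5.09 − 4.2457 = 0.8443. [A⁻]/[HA] = 10^(0.8443) = 6.99

[A⁻]/[HA] = 6.99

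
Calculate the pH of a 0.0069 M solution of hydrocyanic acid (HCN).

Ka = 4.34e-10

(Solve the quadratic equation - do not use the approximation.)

x² + Ka×x - Ka×C = 0. Using quadratic formula: [H⁺] = 1.7303e-06

pH = 5.76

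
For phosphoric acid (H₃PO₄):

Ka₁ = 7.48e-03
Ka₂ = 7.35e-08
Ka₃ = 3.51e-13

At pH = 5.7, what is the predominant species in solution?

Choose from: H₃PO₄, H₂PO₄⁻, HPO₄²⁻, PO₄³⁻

pKa₁ = 2.13, pKa₂ = 7.13, pKa₃ = 12.45. For a polyprotic acid the predominant species crosses at each pKa: below pKa_n the protonated form dominates, above it the deprotonated form does. At pH = 5.7, the predominant species is H₂PO₄⁻.

H₂PO₄⁻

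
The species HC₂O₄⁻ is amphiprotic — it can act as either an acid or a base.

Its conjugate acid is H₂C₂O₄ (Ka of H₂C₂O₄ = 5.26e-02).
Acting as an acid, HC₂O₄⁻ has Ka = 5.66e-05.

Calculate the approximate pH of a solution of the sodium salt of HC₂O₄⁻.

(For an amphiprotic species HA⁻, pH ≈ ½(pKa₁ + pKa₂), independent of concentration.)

pKa₁ = -log(5.26e-02) = 1.28; pKa₂ = -log(5.66e-05) = 4.25. For an amphiprotic species, pH ≈ ½(pKa₁ + pKa₂) = ½(1.28 + 4.25) = 2.76.

pH = 2.76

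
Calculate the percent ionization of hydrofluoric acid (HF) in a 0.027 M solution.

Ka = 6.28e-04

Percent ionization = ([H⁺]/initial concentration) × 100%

Using Ka equilibrium: x² + Ka×x - Ka×C = 0. Solving: [H⁺] = 3.8157e-03. Percent = (3.8157e-03/0.027) × 100

Percent ionization = 14.1%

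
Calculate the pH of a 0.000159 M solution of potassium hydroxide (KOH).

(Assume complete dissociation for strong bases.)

[OH⁻] = 0.000159 M for strong base. pOH = -log[OH⁻] = 3.80, pH = 14 - pOH

pH = 10.20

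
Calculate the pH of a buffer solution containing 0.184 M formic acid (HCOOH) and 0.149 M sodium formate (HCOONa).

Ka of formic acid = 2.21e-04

pKa = -log(2.21e-04) = 3.66. pH = pKa + log([A⁻]/[HA]) = 3.66 + log(0.149/0.184)

pH = 3.56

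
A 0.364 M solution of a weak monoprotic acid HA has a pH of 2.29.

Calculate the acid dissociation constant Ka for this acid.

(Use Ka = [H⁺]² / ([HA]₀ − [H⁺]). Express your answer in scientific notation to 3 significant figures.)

[H⁺] = 10^(−pH) = 10^(−2.29) = 5.129e-03 M. For HA ⇌ H⁺ + A⁻, Ka = [H⁺][A⁻]/[HA] = [H⁺]² / ([HA]₀ − [H⁺]) = (5.129e-03)² / (0.364 − 5.129e-03) = 7.33e-05.

K_a = 7.33e-05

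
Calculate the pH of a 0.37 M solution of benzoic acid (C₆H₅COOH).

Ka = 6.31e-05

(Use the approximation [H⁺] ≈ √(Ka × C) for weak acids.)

[H⁺] = √(Ka × C) = √(6.31e-05 × 0.37) = 4.8319e-03. pH = -log(4.8319e-03)

pH = 2.32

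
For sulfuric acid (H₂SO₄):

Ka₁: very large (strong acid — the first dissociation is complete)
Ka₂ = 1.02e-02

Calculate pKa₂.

pKa₂ = -log(Ka₂) = -log(1.02e-02) = 1.99.

pK_{a2} = 1.99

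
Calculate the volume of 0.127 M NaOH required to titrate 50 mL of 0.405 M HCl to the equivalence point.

At equivalence: moles acid = moles base. moles HCl = 0.405 × 50/1000 = 0.02025 mol. V_base = moles / 0.127 × 1000 = 159.4 mL.

V_{base} = 159.4 mL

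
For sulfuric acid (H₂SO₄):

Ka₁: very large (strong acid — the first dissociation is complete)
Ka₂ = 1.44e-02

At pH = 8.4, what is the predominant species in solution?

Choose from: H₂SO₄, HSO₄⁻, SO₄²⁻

The first dissociation is complete, so H₂SO₄ itself is never the predominant species in water; pKa₂ = -log(1.44e-02) = 1.84. For a polyprotic acid the predominant species crosses at each pKa: below pKa_n the protonated form dominates, above it the deprotonated form does. At pH = 8.4, the predominant species is SO₄²⁻.

SO₄²⁻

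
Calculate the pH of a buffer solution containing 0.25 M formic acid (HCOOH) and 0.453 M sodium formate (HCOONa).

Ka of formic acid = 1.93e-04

pKa = -log(1.93e-04) = 3.71. pH = pKa + log([A⁻]/[HA]) = 3.71 + log(0.453/0.25)

pH = 3.97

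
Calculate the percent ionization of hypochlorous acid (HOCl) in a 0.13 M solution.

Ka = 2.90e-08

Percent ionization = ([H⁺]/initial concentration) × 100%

Using Ka equilibrium: x² + Ka×x - Ka×C = 0. Solving: [H⁺] = 6.1386e-05. Percent = (6.1386e-05/0.13) × 100

Percent ionization = 0.0472%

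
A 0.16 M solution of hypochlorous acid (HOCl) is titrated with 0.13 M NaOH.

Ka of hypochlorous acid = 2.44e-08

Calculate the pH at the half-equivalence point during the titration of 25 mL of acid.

At half-equivalence [HA] = [A⁻], so Henderson-Hasselbalch gives pH = pKa = -log(2.44e-08) = 7.61.

pH = pKa = 7.61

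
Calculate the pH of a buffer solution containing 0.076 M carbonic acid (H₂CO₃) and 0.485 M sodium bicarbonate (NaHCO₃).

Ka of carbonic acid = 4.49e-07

pKa = -log(4.49e-07) = 6.35. pH = pKa + log([A⁻]/[HA]) = 6.35 + log(0.485/0.076)

pH = 7.15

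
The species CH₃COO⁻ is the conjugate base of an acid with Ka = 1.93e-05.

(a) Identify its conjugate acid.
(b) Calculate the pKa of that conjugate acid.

(a) The conjugate acid is formed by adding one H⁺ to CH₃COO⁻, giving CH₃COOH. (b) pKa = -log(Ka) = -log(1.93e-05) = 4.71.

Conjugate acid: CH₃COOH; pK_a = 4.71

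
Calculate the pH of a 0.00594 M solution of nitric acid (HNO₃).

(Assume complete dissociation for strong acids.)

[H⁺] = 0.00594 M for strong acid. pH = -log[H⁺] = -log(0.00594)

pH = 2.23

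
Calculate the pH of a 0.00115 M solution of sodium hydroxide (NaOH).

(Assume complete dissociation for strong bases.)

[OH⁻] = 0.00115 M for strong base. pOH = -log[OH⁻] = 2.94, pH = 14 - pOH

pH = 11.06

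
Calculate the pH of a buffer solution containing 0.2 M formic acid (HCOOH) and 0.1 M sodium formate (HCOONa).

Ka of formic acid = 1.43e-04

pKa = -log(1.43e-04) = 3.84. pH = pKa + log([A⁻]/[HA]) = 3.84 + log(0.1/0.2)

pH = 3.54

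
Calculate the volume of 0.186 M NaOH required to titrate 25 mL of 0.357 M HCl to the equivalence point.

At equivalence: moles acid = moles base. moles HCl = 0.357 × 25/1000 = 0.008925 mol. V_base = moles / 0.186 × 1000 = 48.0 mL.

V_{base} = 48.0 mL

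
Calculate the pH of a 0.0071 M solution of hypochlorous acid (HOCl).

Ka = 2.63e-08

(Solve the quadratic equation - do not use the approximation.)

x² + Ka×x - Ka×C = 0. Using quadratic formula: [H⁺] = 1.3652e-05

pH = 4.86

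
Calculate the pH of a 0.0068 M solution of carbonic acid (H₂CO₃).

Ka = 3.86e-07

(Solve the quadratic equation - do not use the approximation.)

x² + Ka×x - Ka×C = 0. Using quadratic formula: [H⁺] = 5.1040e-05

pH = 4.29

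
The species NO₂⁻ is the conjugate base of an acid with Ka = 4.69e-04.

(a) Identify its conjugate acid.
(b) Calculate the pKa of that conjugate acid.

(a) The conjugate acid is formed by adding one H⁺ to NO₂⁻, giving HNO₂. (b) pKa = -log(Ka) = -log(4.69e-04) = 3.33.

Conjugate acid: HNO₂; pK_a = 3.33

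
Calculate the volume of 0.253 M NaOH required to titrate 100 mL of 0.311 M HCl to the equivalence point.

At equivalence: moles acid = moles base. moles HCl = 0.311 × 100/1000 = 0.0311 mol. V_base = moles / 0.253 × 1000 = 122.9 mL.

V_{base} = 122.9 mL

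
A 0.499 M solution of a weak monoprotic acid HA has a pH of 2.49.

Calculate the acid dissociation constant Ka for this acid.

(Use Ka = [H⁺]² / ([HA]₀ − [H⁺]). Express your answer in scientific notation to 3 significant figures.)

[H⁺] = 10^(−pH) = 10^(−2.49) = 3.236e-03 M. For HA ⇌ H⁺ + A⁻, Ka = [H⁺][A⁻]/[HA] = [H⁺]² / ([HA]₀ − [H⁺]) = (3.236e-03)² / (0.499 − 3.236e-03) = 2.11e-05.

K_a = 2.11e-05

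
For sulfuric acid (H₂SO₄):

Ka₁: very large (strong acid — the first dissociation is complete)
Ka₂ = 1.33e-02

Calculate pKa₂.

pKa₂ = -log(Ka₂) = -log(1.33e-02) = 1.88.

pK_{a2} = 1.88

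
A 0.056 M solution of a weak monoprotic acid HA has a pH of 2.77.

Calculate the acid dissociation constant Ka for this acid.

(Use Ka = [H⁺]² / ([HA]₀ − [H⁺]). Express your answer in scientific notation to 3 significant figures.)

[H⁺] = 10^(−pH) = 10^(−2.77) = 1.698e-03 M. For HA ⇌ H⁺ + A⁻, Ka = [H⁺][A⁻]/[HA] = [H⁺]² / ([HA]₀ − [H⁺]) = (1.698e-03)² / (0.056 − 1.698e-03) = 5.31e-05.

K_a = 5.31e-05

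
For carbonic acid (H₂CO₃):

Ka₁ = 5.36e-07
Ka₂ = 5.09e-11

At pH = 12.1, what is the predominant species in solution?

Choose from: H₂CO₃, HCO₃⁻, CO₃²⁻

pKa₁ = 6.27, pKa₂ = 10.29. For a polyprotic acid the predominant species crosses at each pKa: below pKa_n the protonated form dominates, above it the deprotonated form does. At pH = 12.1, the predominant species is CO₃²⁻.

CO₃²⁻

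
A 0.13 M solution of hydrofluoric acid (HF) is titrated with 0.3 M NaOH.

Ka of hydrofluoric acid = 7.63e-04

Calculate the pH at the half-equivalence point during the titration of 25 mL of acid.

At half-equivalence [HA] = [A⁻], so Henderson-Hasselbalch gives pH = pKa = -log(7.63e-04) = 3.12.

pH = pKa = 3.12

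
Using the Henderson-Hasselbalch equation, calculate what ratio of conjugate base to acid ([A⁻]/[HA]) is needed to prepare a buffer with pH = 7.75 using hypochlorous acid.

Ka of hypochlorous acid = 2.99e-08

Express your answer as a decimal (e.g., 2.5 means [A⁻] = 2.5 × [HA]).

pKa = -log(2.99e-08) = 7.5243. pH = pKa + log([A⁻]/[HA]), so log([A⁻]/[HA]) = pH − pKa = 7.75 − 7.5243 = 0.2257. [A⁻]/[HA] = 10^(0.2257) = 1.68

[A⁻]/[HA] = 1.68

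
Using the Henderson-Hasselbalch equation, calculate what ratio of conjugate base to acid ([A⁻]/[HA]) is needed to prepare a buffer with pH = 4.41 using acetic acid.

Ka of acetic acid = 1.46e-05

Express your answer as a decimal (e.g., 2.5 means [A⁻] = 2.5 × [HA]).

pKa = -log(1.46e-05) = 4.8356. pH = pKa + log([A⁻]/[HA]), so log([A⁻]/[HA]) = pH − pKa = 4.41 − 4.8356 = -0.4256. [A⁻]/[HA] = 10^(-0.4256) = 0.375

[A⁻]/[HA] = 0.375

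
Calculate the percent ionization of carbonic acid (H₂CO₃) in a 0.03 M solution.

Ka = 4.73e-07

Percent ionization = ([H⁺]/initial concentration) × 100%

Using Ka equilibrium: x² + Ka×x - Ka×C = 0. Solving: [H⁺] = 1.1889e-04. Percent = (1.1889e-04/0.03) × 100

Percent ionization = 0.396%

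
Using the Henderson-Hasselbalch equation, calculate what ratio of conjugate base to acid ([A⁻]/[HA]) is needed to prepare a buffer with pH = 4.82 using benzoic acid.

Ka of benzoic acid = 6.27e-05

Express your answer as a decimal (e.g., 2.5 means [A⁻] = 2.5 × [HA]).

pKa = -log(6.27e-05) = 4.2027. pH = pKa + log([A⁻]/[HA]), so log([A⁻]/[HA]) = pH − pKa = 4.82 − 4.2027 = 0.6173. [A⁻]/[HA] = 10^(0.6173) = 4.14

[A⁻]/[HA] = 4.14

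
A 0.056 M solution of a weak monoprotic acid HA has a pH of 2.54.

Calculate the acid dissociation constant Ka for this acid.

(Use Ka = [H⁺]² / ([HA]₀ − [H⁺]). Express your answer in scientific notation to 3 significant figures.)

[H⁺] = 10^(−pH) = 10^(−2.54) = 2.884e-03 M. For HA ⇌ H⁺ + A⁻, Ka = [H⁺][A⁻]/[HA] = [H⁺]² / ([HA]₀ − [H⁺]) = (2.884e-03)² / (0.056 − 2.884e-03) = 1.57e-04.

K_a = 1.57e-04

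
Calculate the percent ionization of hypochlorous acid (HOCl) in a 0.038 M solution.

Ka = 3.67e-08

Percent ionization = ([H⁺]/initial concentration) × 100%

Using Ka equilibrium: x² + Ka×x - Ka×C = 0. Solving: [H⁺] = 3.7326e-05. Percent = (3.7326e-05/0.038) × 100

Percent ionization = 0.0982%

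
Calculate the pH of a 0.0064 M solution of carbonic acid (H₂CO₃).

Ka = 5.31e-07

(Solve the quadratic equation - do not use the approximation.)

x² + Ka×x - Ka×C = 0. Using quadratic formula: [H⁺] = 5.8031e-05

pH = 4.24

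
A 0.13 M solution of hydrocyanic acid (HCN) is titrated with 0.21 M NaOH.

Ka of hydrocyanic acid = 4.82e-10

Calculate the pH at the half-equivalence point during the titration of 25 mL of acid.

At half-equivalence [HA] = [A⁻], so Henderson-Hasselbalch gives pH = pKa = -log(4.82e-10) = 9.32.

pH = pKa = 9.32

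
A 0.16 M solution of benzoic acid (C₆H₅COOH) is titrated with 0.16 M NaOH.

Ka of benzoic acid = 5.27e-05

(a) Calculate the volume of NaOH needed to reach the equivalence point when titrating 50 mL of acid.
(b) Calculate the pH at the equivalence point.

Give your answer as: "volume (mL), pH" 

moles acid = 0.16 × 50/1000 = 0.008 mol; V_base = moles/0.16 × 1000 = 50.0 mL. At equivalence only the conjugate base is present: [A⁻] = 0.008/0.100 = 8.0000e-02 M. Kb = Kw/Ka = 1.90e-10; [OH⁻] = √(Kb × [A⁻]) = 3.8962e-06; pOH = 5.41; pH = 14 - pOH = 8.59.

V = 50.0 mL, pH = 8.59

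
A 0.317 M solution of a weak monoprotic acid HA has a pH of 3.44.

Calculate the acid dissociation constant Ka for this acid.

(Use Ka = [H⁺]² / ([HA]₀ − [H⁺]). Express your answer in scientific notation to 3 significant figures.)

[H⁺] = 10^(−pH) = 10^(−3.44) = 3.631e-04 M. For HA ⇌ H⁺ + A⁻, Ka = [H⁺][A⁻]/[HA] = [H⁺]² / ([HA]₀ − [H⁺]) = (3.631e-04)² / (0.317 − 3.631e-04) = 4.16e-07.

K_a = 4.16e-07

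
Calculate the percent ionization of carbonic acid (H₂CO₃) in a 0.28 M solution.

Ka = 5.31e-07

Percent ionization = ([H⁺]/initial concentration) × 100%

Using Ka equilibrium: x² + Ka×x - Ka×C = 0. Solving: [H⁺] = 3.8533e-04. Percent = (3.8533e-04/0.28) × 100

Percent ionization = 0.138%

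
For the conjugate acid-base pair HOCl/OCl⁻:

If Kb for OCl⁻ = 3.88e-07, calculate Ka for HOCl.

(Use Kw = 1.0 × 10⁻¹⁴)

For a conjugate pair Ka × Kb = Kw, so Ka = Kw/Kb = 1.0 × 10⁻¹⁴ / 3.88e-07 = 2.58e-08.

K_a = 2.58e-08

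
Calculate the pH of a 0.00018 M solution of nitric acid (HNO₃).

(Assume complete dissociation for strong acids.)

[H⁺] = 0.00018 M for strong acid. pH = -log[H⁺] = -log(0.00018)

pH = 3.74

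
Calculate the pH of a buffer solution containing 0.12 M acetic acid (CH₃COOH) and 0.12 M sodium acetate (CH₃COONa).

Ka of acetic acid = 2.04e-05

pKa = -log(2.04e-05) = 4.69. pH = pKa + log([A⁻]/[HA]) = 4.69 + log(0.12/0.12)

pH = 4.69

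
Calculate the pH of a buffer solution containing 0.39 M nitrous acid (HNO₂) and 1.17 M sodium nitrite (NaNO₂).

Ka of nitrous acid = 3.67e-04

pKa = -log(3.67e-04) = 3.44. pH = pKa + log([A⁻]/[HA]) = 3.44 + log(1.17/0.39)

pH = 3.91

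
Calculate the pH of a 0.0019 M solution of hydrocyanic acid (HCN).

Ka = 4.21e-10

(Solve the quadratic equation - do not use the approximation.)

x² + Ka×x - Ka×C = 0. Using quadratic formula: [H⁺] = 8.9416e-07

pH = 6.05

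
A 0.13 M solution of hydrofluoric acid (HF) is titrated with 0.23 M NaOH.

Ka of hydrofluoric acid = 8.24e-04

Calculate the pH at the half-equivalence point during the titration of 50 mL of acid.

At half-equivalence [HA] = [A⁻], so Henderson-Hasselbalch gives pH = pKa = -log(8.24e-04) = 3.08.

pH = pKa = 3.08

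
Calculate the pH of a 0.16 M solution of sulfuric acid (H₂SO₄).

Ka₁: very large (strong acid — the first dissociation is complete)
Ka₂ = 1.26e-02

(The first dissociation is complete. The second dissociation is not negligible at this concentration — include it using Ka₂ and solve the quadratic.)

First dissociation is complete: [H⁺]₀ = [HSO₄⁻]₀ = C = 0.16 M. Second dissociation HSO₄⁻ ⇌ H⁺ + SO₄²⁻: let x = [SO₄²⁻]. Ka₂ = (C + x)·x / (C − x) = 1.26e-02 → x² + (C + Ka₂)·x − Ka₂·C = 0 → x² + 0.17260·x − 2.016e-03 = 0. x = (−0.17260 + √(0.17260² + 4 × 2.016e-03)) / 2 = 1.0981e-02 M. [H⁺] = C + x = 0.16 + 1.0981e-02 = 1.7098e-01 M. pH = -log(1.7098e-01) = 0.77.

pH = 0.77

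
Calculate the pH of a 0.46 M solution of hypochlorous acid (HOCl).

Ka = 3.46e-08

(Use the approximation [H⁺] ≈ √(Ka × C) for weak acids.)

[H⁺] = √(Ka × C) = √(3.46e-08 × 0.46) = 1.2616e-04. pH = -log(1.2616e-04)

pH = 3.90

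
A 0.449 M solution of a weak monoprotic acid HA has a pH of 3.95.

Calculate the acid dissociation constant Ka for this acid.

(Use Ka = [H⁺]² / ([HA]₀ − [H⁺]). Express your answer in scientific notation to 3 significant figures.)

[H⁺] = 10^(−pH) = 10^(−3.95) = 1.122e-04 M. For HA ⇌ H⁺ + A⁻, Ka = [H⁺][A⁻]/[HA] = [H⁺]² / ([HA]₀ − [H⁺]) = (1.122e-04)² / (0.449 − 1.122e-04) = 2.80e-08.

K_a = 2.80e-08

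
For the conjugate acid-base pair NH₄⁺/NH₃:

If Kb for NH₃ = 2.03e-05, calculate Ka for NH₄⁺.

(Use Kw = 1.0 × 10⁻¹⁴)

For a conjugate pair Ka × Kb = Kw, so Ka = Kw/Kb = 1.0 × 10⁻¹⁴ / 2.03e-05 = 4.93e-10.

K_a = 4.93e-10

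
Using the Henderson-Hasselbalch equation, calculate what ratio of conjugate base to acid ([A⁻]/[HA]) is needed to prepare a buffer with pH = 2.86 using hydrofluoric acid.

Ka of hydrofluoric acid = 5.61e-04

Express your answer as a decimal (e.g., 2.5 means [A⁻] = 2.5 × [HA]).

pKa = -log(5.61e-04) = 3.2510. pH = pKa + log([A⁻]/[HA]), so log([A⁻]/[HA]) = pH − pKa = 2.86 − 3.2510 = -0.3910. [A⁻]/[HA] = 10^(-0.3910) = 0.406

[A⁻]/[HA] = 0.406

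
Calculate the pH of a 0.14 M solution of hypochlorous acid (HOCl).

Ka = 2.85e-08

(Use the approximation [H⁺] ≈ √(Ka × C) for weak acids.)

[H⁺] = √(Ka × C) = √(2.85e-08 × 0.14) = 6.3166e-05. pH = -log(6.3166e-05)

pH = 4.20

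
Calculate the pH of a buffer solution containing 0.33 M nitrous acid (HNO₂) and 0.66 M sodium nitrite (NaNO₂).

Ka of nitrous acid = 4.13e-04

pKa = -log(4.13e-04) = 3.38. pH = pKa + log([A⁻]/[HA]) = 3.38 + log(0.66/0.33)

pH = 3.69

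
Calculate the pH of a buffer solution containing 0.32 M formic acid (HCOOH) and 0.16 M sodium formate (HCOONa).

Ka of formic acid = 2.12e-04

pKa = -log(2.12e-04) = 3.67. pH = pKa + log([A⁻]/[HA]) = 3.67 + log(0.16/0.32)

pH = 3.37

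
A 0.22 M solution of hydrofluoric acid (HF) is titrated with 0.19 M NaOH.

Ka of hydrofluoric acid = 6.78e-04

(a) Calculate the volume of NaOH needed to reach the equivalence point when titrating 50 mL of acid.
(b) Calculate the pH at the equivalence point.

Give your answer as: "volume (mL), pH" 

moles acid = 0.22 × 50/1000 = 0.011 mol; V_base = moles/0.19 × 1000 = 57.9 mL. At equivalence only the conjugate base is present: [A⁻] = 0.011/0.108 = 1.0195e-01 M. Kb = Kw/Ka = 1.47e-11; [OH⁻] = √(Kb × [A⁻]) = 1.2263e-06; pOH = 5.91; pH = 14 - pOH = 8.09.

V = 57.9 mL, pH = 8.09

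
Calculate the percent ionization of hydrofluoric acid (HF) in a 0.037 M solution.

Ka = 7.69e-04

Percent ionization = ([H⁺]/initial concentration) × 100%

Using Ka equilibrium: x² + Ka×x - Ka×C = 0. Solving: [H⁺] = 4.9635e-03. Percent = (4.9635e-03/0.037) × 100

Percent ionization = 13.4%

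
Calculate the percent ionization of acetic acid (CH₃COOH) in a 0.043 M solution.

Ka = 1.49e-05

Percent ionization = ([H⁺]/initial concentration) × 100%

Using Ka equilibrium: x² + Ka×x - Ka×C = 0. Solving: [H⁺] = 7.9302e-04. Percent = (7.9302e-04/0.043) × 100

Percent ionization = 1.84%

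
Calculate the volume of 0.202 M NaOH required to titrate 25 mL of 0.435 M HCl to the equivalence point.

At equivalence: moles acid = moles base. moles HCl = 0.435 × 25/1000 = 0.01087 mol. V_base = moles / 0.202 × 1000 = 53.8 mL.

V_{base} = 53.8 mL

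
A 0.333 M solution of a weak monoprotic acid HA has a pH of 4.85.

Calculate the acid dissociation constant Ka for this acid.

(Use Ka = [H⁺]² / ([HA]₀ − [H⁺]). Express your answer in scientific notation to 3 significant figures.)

[H⁺] = 10^(−pH) = 10^(−4.85) = 1.413e-05 M. For HA ⇌ H⁺ + A⁻, Ka = [H⁺][A⁻]/[HA] = [H⁺]² / ([HA]₀ − [H⁺]) = (1.413e-05)² / (0.333 − 1.413e-05) = 5.99e-10.

K_a = 5.99e-10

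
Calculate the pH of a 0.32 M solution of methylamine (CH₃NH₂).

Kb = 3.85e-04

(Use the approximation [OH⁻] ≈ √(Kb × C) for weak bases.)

[OH⁻] = √(Kb × C) = √(3.85e-04 × 0.32) = 1.1100e-02. pOH = 1.95, pH = 14 - pOH

pH = 12.05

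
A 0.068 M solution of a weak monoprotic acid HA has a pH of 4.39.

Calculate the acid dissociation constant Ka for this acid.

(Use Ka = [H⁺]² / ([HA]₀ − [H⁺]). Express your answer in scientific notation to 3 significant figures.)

[H⁺] = 10^(−pH) = 10^(−4.39) = 4.074e-05 M. For HA ⇌ H⁺ + A⁻, Ka = [H⁺][A⁻]/[HA] = [H⁺]² / ([HA]₀ − [H⁺]) = (4.074e-05)² / (0.068 − 4.074e-05) = 2.44e-08.

K_a = 2.44e-08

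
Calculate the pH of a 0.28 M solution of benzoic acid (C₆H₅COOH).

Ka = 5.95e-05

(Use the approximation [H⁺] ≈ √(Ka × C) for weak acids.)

[H⁺] = √(Ka × C) = √(5.95e-05 × 0.28) = 4.0817e-03. pH = -log(4.0817e-03)

pH = 2.39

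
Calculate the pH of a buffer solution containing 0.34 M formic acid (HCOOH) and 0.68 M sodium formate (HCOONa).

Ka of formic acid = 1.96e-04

pKa = -log(1.96e-04) = 3.71. pH = pKa + log([A⁻]/[HA]) = 3.71 + log(0.68/0.34)

pH = 4.01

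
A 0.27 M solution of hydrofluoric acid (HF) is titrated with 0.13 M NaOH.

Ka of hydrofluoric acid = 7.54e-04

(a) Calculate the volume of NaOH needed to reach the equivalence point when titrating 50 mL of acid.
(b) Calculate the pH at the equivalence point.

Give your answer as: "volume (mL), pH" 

moles acid = 0.27 × 50/1000 = 0.0135 mol; V_base = moles/0.13 × 1000 = 103.8 mL. At equivalence only the conjugate base is present: [A⁻] = 0.0135/0.154 = 8.7750e-02 M. Kb = Kw/Ka = 1.33e-11; [OH⁻] = √(Kb × [A⁻]) = 1.0788e-06; pOH = 5.97; pH = 14 - pOH = 8.03.

V = 103.8 mL, pH = 8.03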